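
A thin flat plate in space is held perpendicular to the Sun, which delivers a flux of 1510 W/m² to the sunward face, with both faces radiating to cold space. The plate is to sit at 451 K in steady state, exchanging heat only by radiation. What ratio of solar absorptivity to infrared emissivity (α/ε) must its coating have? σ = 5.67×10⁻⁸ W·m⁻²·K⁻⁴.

α/ε ≈ 3.11

Balance: αS·A = εσ·2A·T⁴ ⇒ α/ε = 2σT⁴/S.
α/ε = 2·5.67×10⁻⁸·(451)⁴/1510 = 2·5.67×10⁻⁸·4.137×10¹⁰/1510.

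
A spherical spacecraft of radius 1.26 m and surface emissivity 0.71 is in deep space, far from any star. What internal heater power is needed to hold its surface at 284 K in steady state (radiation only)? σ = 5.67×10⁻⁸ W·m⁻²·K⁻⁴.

P = εσ·4πr²·T⁴.
4πr² = 19.95 m²; T⁴ = 6.505×10⁹ K⁴.
P = 0.71·5.67×10⁻⁸·19.95·6.505×10⁹.

P ≈ 5220 W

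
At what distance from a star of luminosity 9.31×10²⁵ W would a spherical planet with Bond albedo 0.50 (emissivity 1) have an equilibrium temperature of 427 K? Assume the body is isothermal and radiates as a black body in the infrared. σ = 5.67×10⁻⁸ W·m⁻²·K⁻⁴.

d ≈ 2.22×10¹⁰ m

For an isothermal black-emitting sphere, (1−a)S·πr² = σ·4πr²·T⁴ ⇒ S = 4σT⁴/(1−a).
S = 4·5.67×10⁻⁸·(427)⁴/0.500 = 15080 W/m².
Flux falls as S = L/(4πd²), so d = √(L/(4πS)) = √(9.31×10²⁵/(4π·15080)).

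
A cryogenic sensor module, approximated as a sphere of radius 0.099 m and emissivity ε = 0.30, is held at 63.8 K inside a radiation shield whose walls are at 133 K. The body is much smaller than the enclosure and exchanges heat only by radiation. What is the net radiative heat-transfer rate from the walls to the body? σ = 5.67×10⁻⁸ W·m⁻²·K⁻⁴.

For a small grey body in a large enclosure: P_net = εσA(T_body⁴ − T_wall⁴).
A = 4πr² = 0.1232 m²; T_body⁴ − T_wall⁴ = 1.657×10⁷ − 3.129×10⁸ = -2.963×10⁸ K⁴.
|P_net| = 0.30·5.67×10⁻⁸·0.1232·2.963×10⁸.

P_net ≈ 0.621 W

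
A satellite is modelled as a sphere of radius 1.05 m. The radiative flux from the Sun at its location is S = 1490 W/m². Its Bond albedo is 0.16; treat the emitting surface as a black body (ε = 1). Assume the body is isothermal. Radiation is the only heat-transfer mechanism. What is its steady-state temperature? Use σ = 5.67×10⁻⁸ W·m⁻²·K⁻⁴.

At equilibrium, absorbed power = emitted power.
Absorbing cross-section = πr² = 3.464 m²; emitting surface = 4πr² = 13.85 m² (ratio 4).
(1−a)S·A_cross = εσ·A_surf·T⁴  ⇒  T⁴ = (1−a)S/(4σ).
T⁴ = 0.840·1490/(4·5.67×10⁻⁸) = 5.519×10⁹ K⁴.
T = (5.519×10⁹)^(1/4).

T ≈ 273 K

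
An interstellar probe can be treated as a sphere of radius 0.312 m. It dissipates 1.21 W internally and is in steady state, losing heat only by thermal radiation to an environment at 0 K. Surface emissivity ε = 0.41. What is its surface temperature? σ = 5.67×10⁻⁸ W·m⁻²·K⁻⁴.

T ≈ 80.8 K

Steady state: internal power = radiated power, P = εσA T⁴.
Radiating area A = 4πr² = 1.223 m².
T⁴ = P/(εσA) = 1.21/(0.41·5.67×10⁻⁸·1.223) = 4.255×10⁷ K⁴.
T = (4.255×10⁷)^(1/4).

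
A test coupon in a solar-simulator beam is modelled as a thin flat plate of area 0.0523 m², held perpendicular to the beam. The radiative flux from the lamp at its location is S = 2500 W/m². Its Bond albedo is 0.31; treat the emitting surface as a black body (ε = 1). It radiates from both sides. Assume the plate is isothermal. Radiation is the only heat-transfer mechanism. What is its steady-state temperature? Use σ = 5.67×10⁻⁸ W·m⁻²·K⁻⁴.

At equilibrium, absorbed power = emitted power.
Absorbing cross-section = A = 0.05230 m²; emitting surface = 2A = 0.1046 m² (ratio 2).
(1−a)S·A_cross = εσ·A_surf·T⁴  ⇒  T⁴ = (1−a)S/(2σ).
T⁴ = 0.690·2500/(2·5.67×10⁻⁸) = 1.521×10¹⁰ K⁴.
T = (1.521×10¹⁰)^(1/4).

T ≈ 351 K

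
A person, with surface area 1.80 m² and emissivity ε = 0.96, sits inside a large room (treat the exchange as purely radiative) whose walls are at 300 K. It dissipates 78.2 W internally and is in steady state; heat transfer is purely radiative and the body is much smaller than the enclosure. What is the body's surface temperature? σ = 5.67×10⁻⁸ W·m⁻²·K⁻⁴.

For a small grey body in a large enclosure, net radiated power = εσA(T⁴ − T_w⁴).
Steady state: P = εσA(T⁴ − T_w⁴) with A = 1.80 m².
T⁴ = P/(εσA) + T_w⁴ = 78.2/(0.96·5.67×10⁻⁸·1.800) + (300)⁴
    = 7.981×10⁸ + 8.100×10⁹ = 8.898×10⁹ K⁴.

T ≈ 307 K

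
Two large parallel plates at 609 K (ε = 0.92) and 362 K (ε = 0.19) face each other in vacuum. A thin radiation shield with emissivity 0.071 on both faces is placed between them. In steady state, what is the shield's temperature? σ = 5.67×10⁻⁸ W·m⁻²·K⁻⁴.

In steady state the net flux on the hot side equals that on the cold side.
σ(T₁⁴−T_s⁴)/D₁ = σ(T_s⁴−T₂⁴)/D₂, with D₁ = 1/ε₁+1/ε_s−1 = 14.17, D₂ = 1/ε_s+1/ε₂−1 = 18.35.
Solve for T_s⁴: T_s⁴ = (D₂·T₁⁴ + D₁·T₂⁴)/(D₁+D₂) = 8.509×10¹⁰ K⁴.

T_s ≈ 540 K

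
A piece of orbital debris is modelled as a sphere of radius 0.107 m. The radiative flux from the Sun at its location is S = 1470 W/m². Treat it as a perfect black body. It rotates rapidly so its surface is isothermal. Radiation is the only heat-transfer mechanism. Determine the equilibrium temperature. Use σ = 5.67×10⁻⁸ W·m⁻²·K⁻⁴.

At equilibrium, absorbed power = emitted power.
Absorbing cross-section = πr² = 0.03597 m²; emitting surface = 4πr² = 0.1439 m² (ratio 4).
S·A_cross = εσ·A_surf·T⁴  ⇒  T⁴ = S/(4σ).
T⁴ = 1.00·1470/(4·5.67×10⁻⁸) = 6.481×10⁹ K⁴.
T = (6.481×10⁹)^(1/4).

T ≈ 284 K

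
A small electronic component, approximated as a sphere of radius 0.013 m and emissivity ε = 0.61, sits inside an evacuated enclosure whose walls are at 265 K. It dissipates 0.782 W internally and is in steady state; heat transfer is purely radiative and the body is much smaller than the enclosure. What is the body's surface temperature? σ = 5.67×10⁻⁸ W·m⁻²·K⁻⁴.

For a small grey body in a large enclosure, net radiated power = εσA(T⁴ − T_w⁴).
Steady state: P = εσA(T⁴ − T_w⁴) with A = 4πr² = 0.002124 m².
T⁴ = P/(εσA) + T_w⁴ = 0.782/(0.61·5.67×10⁻⁸·0.002124) + (265)⁴
    = 1.065×10¹⁰ + 4.932×10⁹ = 1.558×10¹⁰ K⁴.

T ≈ 353 K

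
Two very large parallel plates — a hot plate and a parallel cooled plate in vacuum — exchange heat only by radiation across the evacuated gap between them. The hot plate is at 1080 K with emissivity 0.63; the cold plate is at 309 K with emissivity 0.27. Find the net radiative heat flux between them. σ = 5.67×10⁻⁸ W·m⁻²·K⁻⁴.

q ≈ 17900 W/m²

For two infinite grey parallel plates, q = σ(T₁⁴ − T₂⁴)/(1/ε₁ + 1/ε₂ − 1).
T₁⁴ − T₂⁴ = 1.360×10¹² − 9.117×10⁹ = 1.351×10¹² K⁴.
1/ε₁ + 1/ε₂ − 1 = 1.587 + 3.704 − 1 = 4.291.
q = 5.67×10⁻⁸ × 1.351×10¹² / 4.291.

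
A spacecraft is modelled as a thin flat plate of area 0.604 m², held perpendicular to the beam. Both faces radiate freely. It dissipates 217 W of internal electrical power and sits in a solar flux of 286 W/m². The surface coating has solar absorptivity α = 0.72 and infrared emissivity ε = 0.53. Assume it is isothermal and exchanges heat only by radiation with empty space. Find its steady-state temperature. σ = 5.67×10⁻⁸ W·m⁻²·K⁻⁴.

At steady state, absorbed solar power + internal power = radiated power.
Absorbed: α·S·A_cross = 0.72·286·0.6040 = 124.4 W (cross-section A).
Total input = 124.4 + 217 = 341.4 W.
Radiated: εσ·A_surf·T⁴ with A_surf = 2A = 1.208 m².
T⁴ = 341.4/(0.53·5.67×10⁻⁸·1.208) = 9.404×10⁹ K⁴.

T ≈ 311 K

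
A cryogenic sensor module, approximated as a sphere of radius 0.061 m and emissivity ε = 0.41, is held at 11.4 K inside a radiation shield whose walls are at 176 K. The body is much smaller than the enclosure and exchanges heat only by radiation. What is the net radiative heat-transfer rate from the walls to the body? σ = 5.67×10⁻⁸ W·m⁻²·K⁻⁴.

P_net ≈ 1.04 W

For a small grey body in a large enclosure: P_net = εσA(T_body⁴ − T_wall⁴).
A = 4πr² = 0.04676 m²; T_body⁴ − T_wall⁴ = 16890 − 9.595×10⁸ = -9.595×10⁸ K⁴.
|P_net| = 0.41·5.67×10⁻⁸·0.04676·9.595×10⁸.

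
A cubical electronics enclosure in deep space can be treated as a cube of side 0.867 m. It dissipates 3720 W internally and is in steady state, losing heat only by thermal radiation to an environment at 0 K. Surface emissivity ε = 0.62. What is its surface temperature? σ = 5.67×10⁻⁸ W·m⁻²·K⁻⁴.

T ≈ 391 K

Steady state: internal power = radiated power, P = εσA T⁴.
Radiating area A = 6L² = 4.510 m².
T⁴ = P/(εσA) = 3720/(0.62·5.67×10⁻⁸·4.510) = 2.346×10¹⁰ K⁴.
T = (2.346×10¹⁰)^(1/4).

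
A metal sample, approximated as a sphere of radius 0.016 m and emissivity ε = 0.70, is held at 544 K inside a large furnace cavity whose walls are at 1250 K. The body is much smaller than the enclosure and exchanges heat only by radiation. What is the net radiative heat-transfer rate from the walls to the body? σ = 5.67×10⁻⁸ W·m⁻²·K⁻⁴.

For a small grey body in a large enclosure: P_net = εσA(T_body⁴ − T_wall⁴).
A = 4πr² = 0.003217 m²; T_body⁴ − T_wall⁴ = 8.758×10¹⁰ − 2.441×10¹² = -2.354×10¹² K⁴.
|P_net| = 0.70·5.67×10⁻⁸·0.003217·2.354×10¹².

P_net ≈ 301 W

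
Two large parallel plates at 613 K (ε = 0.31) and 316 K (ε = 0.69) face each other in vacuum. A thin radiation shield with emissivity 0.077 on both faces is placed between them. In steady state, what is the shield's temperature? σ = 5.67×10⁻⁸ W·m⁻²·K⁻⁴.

T_s ≈ 517 K

In steady state the net flux on the hot side equals that on the cold side.
σ(T₁⁴−T_s⁴)/D₁ = σ(T_s⁴−T₂⁴)/D₂, with D₁ = 1/ε₁+1/ε_s−1 = 15.21, D₂ = 1/ε_s+1/ε₂−1 = 13.44.
Solve for T_s⁴: T_s⁴ = (D₂·T₁⁴ + D₁·T₂⁴)/(D₁+D₂) = 7.152×10¹⁰ K⁴.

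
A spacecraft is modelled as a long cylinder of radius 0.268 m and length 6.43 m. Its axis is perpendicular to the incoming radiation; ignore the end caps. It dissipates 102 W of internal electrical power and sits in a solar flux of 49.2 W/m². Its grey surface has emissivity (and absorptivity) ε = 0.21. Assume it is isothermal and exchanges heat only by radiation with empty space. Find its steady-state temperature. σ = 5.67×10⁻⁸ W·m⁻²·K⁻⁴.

T ≈ 181 K

At steady state, absorbed solar power + internal power = radiated power.
Absorbed: α·S·A_cross = 0.21·49.2·3.446 = 35.61 W (cross-section 2rL).
Total input = 35.61 + 102 = 137.6 W.
Radiated: εσ·A_surf·T⁴ with A_surf = 2πrL = 10.83 m².
T⁴ = 137.6/(0.21·5.67×10⁻⁸·10.83) = 1.067×10⁹ K⁴.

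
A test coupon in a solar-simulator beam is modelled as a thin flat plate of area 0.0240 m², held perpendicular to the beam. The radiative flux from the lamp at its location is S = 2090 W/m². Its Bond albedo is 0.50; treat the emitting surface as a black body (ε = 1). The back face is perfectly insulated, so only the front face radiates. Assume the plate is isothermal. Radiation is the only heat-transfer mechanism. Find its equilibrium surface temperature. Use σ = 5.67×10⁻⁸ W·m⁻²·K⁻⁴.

At equilibrium, absorbed power = emitted power.
Absorbing cross-section = A = 0.02400 m²; emitting surface = A = 0.02400 m² (ratio 1).
(1−a)S·A_cross = εσ·A_surf·T⁴  ⇒  T⁴ = (1−a)S/(1σ).
T⁴ = 0.500·2090/(1·5.67×10⁻⁸) = 1.843×10¹⁰ K⁴.
T = (1.843×10¹⁰)^(1/4).

T ≈ 368 K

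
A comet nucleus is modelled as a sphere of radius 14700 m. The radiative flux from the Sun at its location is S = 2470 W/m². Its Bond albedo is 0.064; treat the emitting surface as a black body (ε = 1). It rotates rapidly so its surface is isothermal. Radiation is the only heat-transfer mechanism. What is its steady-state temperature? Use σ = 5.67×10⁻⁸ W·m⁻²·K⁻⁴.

At equilibrium, absorbed power = emitted power.
Absorbing cross-section = πr² = 6.789×10⁸ m²; emitting surface = 4πr² = 2.715×10⁹ m² (ratio 4).
(1−a)S·A_cross = εσ·A_surf·T⁴  ⇒  T⁴ = (1−a)S/(4σ).
T⁴ = 0.936·2470/(4·5.67×10⁻⁸) = 1.019×10¹⁰ K⁴.
T = (1.019×10¹⁰)^(1/4).

T ≈ 318 K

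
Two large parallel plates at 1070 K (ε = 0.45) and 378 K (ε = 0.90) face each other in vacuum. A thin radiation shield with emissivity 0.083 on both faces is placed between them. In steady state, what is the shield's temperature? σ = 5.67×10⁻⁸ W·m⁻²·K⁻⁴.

In steady state the net flux on the hot side equals that on the cold side.
σ(T₁⁴−T_s⁴)/D₁ = σ(T_s⁴−T₂⁴)/D₂, with D₁ = 1/ε₁+1/ε_s−1 = 13.27, D₂ = 1/ε_s+1/ε₂−1 = 12.16.
Solve for T_s⁴: T_s⁴ = (D₂·T₁⁴ + D₁·T₂⁴)/(D₁+D₂) = 6.374×10¹¹ K⁴.

T_s ≈ 894 K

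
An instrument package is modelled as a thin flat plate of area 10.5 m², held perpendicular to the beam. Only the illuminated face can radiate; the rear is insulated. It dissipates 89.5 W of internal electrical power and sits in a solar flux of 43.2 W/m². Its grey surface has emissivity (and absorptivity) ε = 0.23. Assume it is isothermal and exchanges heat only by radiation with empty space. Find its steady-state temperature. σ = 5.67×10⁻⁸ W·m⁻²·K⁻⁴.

T ≈ 194 K

At steady state, absorbed solar power + internal power = radiated power.
Absorbed: α·S·A_cross = 0.23·43.2·10.50 = 104.3 W (cross-section A).
Total input = 104.3 + 89.5 = 193.8 W.
Radiated: εσ·A_surf·T⁴ with A_surf = A = 10.50 m².
T⁴ = 193.8/(0.23·5.67×10⁻⁸·10.50) = 1.416×10⁹ K⁴.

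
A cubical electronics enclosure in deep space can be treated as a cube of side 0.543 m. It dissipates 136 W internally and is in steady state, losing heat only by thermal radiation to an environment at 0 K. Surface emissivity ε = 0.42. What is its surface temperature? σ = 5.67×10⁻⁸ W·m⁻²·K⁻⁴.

T ≈ 238 K

Steady state: internal power = radiated power, P = εσA T⁴.
Radiating area A = 6L² = 1.769 m².
T⁴ = P/(εσA) = 136/(0.42·5.67×10⁻⁸·1.769) = 3.228×10⁹ K⁴.
T = (3.228×10⁹)^(1/4).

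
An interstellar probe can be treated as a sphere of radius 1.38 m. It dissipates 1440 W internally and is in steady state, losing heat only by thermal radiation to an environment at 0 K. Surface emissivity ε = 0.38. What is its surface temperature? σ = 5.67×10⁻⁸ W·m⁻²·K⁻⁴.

T ≈ 230 K

Steady state: internal power = radiated power, P = εσA T⁴.
Radiating area A = 4πr² = 23.93 m².
T⁴ = P/(εσA) = 1440/(0.38·5.67×10⁻⁸·23.93) = 2.793×10⁹ K⁴.
T = (2.793×10⁹)^(1/4).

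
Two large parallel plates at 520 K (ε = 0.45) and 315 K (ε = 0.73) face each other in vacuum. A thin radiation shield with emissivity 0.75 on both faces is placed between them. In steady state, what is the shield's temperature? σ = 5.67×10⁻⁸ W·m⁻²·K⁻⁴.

In steady state the net flux on the hot side equals that on the cold side.
σ(T₁⁴−T_s⁴)/D₁ = σ(T_s⁴−T₂⁴)/D₂, with D₁ = 1/ε₁+1/ε_s−1 = 2.556, D₂ = 1/ε_s+1/ε₂−1 = 1.703.
Solve for T_s⁴: T_s⁴ = (D₂·T₁⁴ + D₁·T₂⁴)/(D₁+D₂) = 3.515×10¹⁰ K⁴.

T_s ≈ 433 K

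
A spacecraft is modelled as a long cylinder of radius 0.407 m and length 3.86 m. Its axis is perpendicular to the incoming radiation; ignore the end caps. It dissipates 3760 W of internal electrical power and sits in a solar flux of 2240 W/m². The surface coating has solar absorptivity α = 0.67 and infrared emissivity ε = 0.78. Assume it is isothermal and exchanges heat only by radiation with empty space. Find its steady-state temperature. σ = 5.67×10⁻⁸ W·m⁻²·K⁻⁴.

T ≈ 373 K

At steady state, absorbed solar power + internal power = radiated power.
Absorbed: α·S·A_cross = 0.67·2240·3.142 = 4716 W (cross-section 2rL).
Total input = 4716 + 3760 = 8476 W.
Radiated: εσ·A_surf·T⁴ with A_surf = 2πrL = 9.871 m².
T⁴ = 8476/(0.78·5.67×10⁻⁸·9.871) = 1.941×10¹⁰ K⁴.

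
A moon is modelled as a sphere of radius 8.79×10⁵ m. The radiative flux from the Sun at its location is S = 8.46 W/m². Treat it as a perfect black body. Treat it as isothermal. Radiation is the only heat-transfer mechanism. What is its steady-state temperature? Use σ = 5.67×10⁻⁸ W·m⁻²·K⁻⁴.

T ≈ 78.2 K

At equilibrium, absorbed power = emitted power.
Absorbing cross-section = πr² = 2.427×10¹² m²; emitting surface = 4πr² = 9.709×10¹² m² (ratio 4).
S·A_cross = εσ·A_surf·T⁴  ⇒  T⁴ = S/(4σ).
T⁴ = 1.00·8.46/(4·5.67×10⁻⁸) = 3.730×10⁷ K⁴.
T = (3.730×10⁷)^(1/4).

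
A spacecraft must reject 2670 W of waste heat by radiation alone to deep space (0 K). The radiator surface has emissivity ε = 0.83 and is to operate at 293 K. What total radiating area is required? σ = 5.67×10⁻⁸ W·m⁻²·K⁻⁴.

A ≈ 7.70 m²

P = εσA T⁴ ⇒ A = P/(εσT⁴).
T⁴ = 7.370×10⁹ K⁴.
A = 2670/(0.83 × 5.67×10⁻⁸ × 7.370×10⁹).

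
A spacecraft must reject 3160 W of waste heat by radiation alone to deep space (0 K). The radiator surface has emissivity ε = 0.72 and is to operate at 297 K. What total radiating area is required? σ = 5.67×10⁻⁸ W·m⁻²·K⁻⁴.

P = εσA T⁴ ⇒ A = P/(εσT⁴).
T⁴ = 7.781×10⁹ K⁴.
A = 3160/(0.72 × 5.67×10⁻⁸ × 7.781×10⁹).

A ≈ 9.95 m²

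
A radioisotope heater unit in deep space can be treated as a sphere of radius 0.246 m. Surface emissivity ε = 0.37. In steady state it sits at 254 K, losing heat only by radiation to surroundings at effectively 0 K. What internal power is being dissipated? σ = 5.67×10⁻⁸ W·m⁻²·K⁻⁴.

Steady state: P = εσA T⁴.
A = 4πr² = 0.7605 m²; T⁴ = (254)⁴ = 4.162×10⁹ K⁴.
P = 0.37 × 5.67×10⁻⁸ × 0.7605 × 4.162×10⁹.

P ≈ 66.4 W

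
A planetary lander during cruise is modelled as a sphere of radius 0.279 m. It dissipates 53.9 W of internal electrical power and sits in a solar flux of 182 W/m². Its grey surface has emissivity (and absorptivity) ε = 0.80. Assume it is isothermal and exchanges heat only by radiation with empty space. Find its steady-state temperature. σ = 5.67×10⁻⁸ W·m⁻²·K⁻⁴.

T ≈ 212 K

At steady state, absorbed solar power + internal power = radiated power.
Absorbed: α·S·A_cross = 0.80·182·0.2445 = 35.61 W (cross-section πr²).
Total input = 35.61 + 53.9 = 89.51 W.
Radiated: εσ·A_surf·T⁴ with A_surf = 4πr² = 0.9782 m².
T⁴ = 89.51/(0.80·5.67×10⁻⁸·0.9782) = 2.017×10⁹ K⁴.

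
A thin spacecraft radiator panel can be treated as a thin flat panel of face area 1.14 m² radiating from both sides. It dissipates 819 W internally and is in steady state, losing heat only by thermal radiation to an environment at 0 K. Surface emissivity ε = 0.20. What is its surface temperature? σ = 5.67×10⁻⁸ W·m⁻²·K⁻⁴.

Steady state: internal power = radiated power, P = εσA T⁴.
Radiating area A = 2·1.14 = 2.280 m².
T⁴ = P/(εσA) = 819/(0.20·5.67×10⁻⁸·2.280) = 3.168×10¹⁰ K⁴.
T = (3.168×10¹⁰)^(1/4).

T ≈ 422 K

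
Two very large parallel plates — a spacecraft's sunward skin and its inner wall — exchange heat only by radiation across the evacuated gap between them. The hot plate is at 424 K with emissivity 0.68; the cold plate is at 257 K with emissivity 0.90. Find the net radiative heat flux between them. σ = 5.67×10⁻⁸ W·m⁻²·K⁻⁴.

For two infinite grey parallel plates, q = σ(T₁⁴ − T₂⁴)/(1/ε₁ + 1/ε₂ − 1).
T₁⁴ − T₂⁴ = 3.232×10¹⁰ − 4.362×10⁹ = 2.796×10¹⁰ K⁴.
1/ε₁ + 1/ε₂ − 1 = 1.471 + 1.111 − 1 = 1.582.
q = 5.67×10⁻⁸ × 2.796×10¹⁰ / 1.582.

q ≈ 1000 W/m²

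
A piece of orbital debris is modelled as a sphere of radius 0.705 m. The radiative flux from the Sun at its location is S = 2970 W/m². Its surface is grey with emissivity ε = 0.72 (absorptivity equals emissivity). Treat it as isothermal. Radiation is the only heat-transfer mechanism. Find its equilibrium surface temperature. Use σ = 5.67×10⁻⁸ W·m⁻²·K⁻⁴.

T ≈ 338 K

At equilibrium, absorbed power = emitted power.
Absorbing cross-section = πr² = 1.561 m²; emitting surface = 4πr² = 6.246 m² (ratio 4).
εS·A_cross = εσ·A_surf·T⁴  ⇒  T⁴ = S/(4σ)   (ε cancels).
T⁴ = 2970/(4·5.67×10⁻⁸) = 1.310×10¹⁰ K⁴.
T = (1.310×10¹⁰)^(1/4).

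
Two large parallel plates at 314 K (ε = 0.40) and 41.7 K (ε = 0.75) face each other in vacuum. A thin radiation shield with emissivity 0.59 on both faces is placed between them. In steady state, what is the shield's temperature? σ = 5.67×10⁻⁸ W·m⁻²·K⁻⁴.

In steady state the net flux on the hot side equals that on the cold side.
σ(T₁⁴−T_s⁴)/D₁ = σ(T_s⁴−T₂⁴)/D₂, with D₁ = 1/ε₁+1/ε_s−1 = 3.195, D₂ = 1/ε_s+1/ε₂−1 = 2.028.
Solve for T_s⁴: T_s⁴ = (D₂·T₁⁴ + D₁·T₂⁴)/(D₁+D₂) = 3.777×10⁹ K⁴.

T_s ≈ 248 K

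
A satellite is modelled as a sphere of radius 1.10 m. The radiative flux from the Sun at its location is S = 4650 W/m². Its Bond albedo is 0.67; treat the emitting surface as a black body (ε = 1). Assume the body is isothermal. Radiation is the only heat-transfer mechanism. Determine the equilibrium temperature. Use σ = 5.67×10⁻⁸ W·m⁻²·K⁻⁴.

At equilibrium, absorbed power = emitted power.
Absorbing cross-section = πr² = 3.801 m²; emitting surface = 4πr² = 15.21 m² (ratio 4).
(1−a)S·A_cross = εσ·A_surf·T⁴  ⇒  T⁴ = (1−a)S/(4σ).
T⁴ = 0.330·4650/(4·5.67×10⁻⁸) = 6.766×10⁹ K⁴.
T = (6.766×10⁹)^(1/4).

T ≈ 287 K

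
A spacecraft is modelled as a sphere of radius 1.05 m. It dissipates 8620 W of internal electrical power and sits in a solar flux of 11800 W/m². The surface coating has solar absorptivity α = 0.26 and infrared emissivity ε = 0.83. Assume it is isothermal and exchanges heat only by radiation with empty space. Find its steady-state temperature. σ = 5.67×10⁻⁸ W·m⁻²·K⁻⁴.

At steady state, absorbed solar power + internal power = radiated power.
Absorbed: α·S·A_cross = 0.26·11800·3.464 = 10630 W (cross-section πr²).
Total input = 10630 + 8620 = 19250 W.
Radiated: εσ·A_surf·T⁴ with A_surf = 4πr² = 13.85 m².
T⁴ = 19250/(0.83·5.67×10⁻⁸·13.85) = 2.952×10¹⁰ K⁴.

T ≈ 415 K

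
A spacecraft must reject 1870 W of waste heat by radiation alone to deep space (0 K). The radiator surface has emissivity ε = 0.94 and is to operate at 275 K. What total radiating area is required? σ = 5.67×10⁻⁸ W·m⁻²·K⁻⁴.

A ≈ 6.13 m²

P = εσA T⁴ ⇒ A = P/(εσT⁴).
T⁴ = 5.719×10⁹ K⁴.
A = 1870/(0.94 × 5.67×10⁻⁸ × 5.719×10⁹).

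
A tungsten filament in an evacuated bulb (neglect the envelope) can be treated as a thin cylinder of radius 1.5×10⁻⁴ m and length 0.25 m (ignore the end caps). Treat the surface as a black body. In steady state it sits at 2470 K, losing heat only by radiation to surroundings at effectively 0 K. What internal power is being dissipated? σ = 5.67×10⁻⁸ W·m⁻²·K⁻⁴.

P ≈ 497 W

Steady state: P = εσA T⁴.
A = 2πrL = 2.356×10⁻⁴ m²; T⁴ = (2470)⁴ = 3.722×10¹³ K⁴.
P = 1.0 × 5.67×10⁻⁸ × 2.356×10⁻⁴ × 3.722×10¹³.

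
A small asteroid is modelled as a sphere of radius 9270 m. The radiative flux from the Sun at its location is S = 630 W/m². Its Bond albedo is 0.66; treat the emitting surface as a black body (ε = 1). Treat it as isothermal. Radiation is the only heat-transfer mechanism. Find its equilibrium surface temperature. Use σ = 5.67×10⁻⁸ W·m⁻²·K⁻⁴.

T ≈ 175 K

At equilibrium, absorbed power = emitted power.
Absorbing cross-section = πr² = 2.700×10⁸ m²; emitting surface = 4πr² = 1.080×10⁹ m² (ratio 4).
(1−a)S·A_cross = εσ·A_surf·T⁴  ⇒  T⁴ = (1−a)S/(4σ).
T⁴ = 0.340·630/(4·5.67×10⁻⁸) = 9.444×10⁸ K⁴.
T = (9.444×10⁸)^(1/4).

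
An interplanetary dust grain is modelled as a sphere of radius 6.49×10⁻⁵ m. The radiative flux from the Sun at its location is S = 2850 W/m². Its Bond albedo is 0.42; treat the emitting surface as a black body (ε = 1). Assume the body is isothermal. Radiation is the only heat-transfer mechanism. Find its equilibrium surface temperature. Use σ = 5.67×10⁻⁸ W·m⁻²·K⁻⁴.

T ≈ 292 K

At equilibrium, absorbed power = emitted power.
Absorbing cross-section = πr² = 1.323×10⁻⁸ m²; emitting surface = 4πr² = 5.293×10⁻⁸ m² (ratio 4).
(1−a)S·A_cross = εσ·A_surf·T⁴  ⇒  T⁴ = (1−a)S/(4σ).
T⁴ = 0.580·2850/(4·5.67×10⁻⁸) = 7.288×10⁹ K⁴.
T = (7.288×10⁹)^(1/4).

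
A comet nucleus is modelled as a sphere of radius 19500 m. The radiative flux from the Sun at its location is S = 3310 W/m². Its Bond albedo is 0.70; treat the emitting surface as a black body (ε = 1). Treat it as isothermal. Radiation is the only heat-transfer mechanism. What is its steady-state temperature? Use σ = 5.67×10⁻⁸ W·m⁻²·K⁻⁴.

At equilibrium, absorbed power = emitted power.
Absorbing cross-section = πr² = 1.195×10⁹ m²; emitting surface = 4πr² = 4.778×10⁹ m² (ratio 4).
(1−a)S·A_cross = εσ·A_surf·T⁴  ⇒  T⁴ = (1−a)S/(4σ).
T⁴ = 0.300·3310/(4·5.67×10⁻⁸) = 4.378×10⁹ K⁴.
T = (4.378×10⁹)^(1/4).

T ≈ 257 K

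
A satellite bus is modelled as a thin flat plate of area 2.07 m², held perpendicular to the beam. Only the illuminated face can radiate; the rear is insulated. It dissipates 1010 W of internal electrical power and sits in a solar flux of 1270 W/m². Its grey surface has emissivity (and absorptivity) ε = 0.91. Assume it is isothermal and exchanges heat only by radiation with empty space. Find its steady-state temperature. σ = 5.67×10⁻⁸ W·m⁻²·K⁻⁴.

At steady state, absorbed solar power + internal power = radiated power.
Absorbed: α·S·A_cross = 0.91·1270·2.070 = 2392 W (cross-section A).
Total input = 2392 + 1010 = 3402 W.
Radiated: εσ·A_surf·T⁴ with A_surf = A = 2.070 m².
T⁴ = 3402/(0.91·5.67×10⁻⁸·2.070) = 3.186×10¹⁰ K⁴.

T ≈ 422 K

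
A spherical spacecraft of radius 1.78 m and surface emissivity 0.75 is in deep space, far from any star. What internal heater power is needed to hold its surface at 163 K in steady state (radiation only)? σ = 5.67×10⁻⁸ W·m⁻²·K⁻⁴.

P ≈ 1200 W

P = εσ·4πr²·T⁴.
4πr² = 39.82 m²; T⁴ = 7.059×10⁸ K⁴.
P = 0.75·5.67×10⁻⁸·39.82·7.059×10⁸.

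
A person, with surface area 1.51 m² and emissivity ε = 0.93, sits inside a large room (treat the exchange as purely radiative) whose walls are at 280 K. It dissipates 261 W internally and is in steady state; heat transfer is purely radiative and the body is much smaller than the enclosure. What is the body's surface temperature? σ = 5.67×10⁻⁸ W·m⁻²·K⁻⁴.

T ≈ 312 K

For a small grey body in a large enclosure, net radiated power = εσA(T⁴ − T_w⁴).
Steady state: P = εσA(T⁴ − T_w⁴) with A = 1.51 m².
T⁴ = P/(εσA) + T_w⁴ = 261/(0.93·5.67×10⁻⁸·1.510) + (280)⁴
    = 3.278×10⁹ + 6.147×10⁹ = 9.424×10⁹ K⁴.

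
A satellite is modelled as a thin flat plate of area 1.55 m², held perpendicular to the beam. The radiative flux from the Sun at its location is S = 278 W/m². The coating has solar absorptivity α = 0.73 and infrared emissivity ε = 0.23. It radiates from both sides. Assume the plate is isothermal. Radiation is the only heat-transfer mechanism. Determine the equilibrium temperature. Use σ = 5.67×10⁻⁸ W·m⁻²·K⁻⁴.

At equilibrium, absorbed power = emitted power.
Absorbing cross-section = A = 1.550 m²; emitting surface = 2A = 3.100 m² (ratio 2).
αS·A_cross = εσ·A_surf·T⁴  ⇒  T⁴ = αS/(ε·2σ).
T⁴ = 0.730·278/(0.23·2·5.67×10⁻⁸) = 7.781×10⁹ K⁴.
T = (7.781×10⁹)^(1/4).

T ≈ 297 K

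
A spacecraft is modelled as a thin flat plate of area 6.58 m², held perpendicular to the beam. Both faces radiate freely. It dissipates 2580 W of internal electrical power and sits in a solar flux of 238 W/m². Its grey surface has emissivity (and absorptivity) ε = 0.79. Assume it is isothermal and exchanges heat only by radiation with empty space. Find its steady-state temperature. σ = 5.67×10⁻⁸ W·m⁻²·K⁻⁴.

At steady state, absorbed solar power + internal power = radiated power.
Absorbed: α·S·A_cross = 0.79·238·6.580 = 1237 W (cross-section A).
Total input = 1237 + 2580 = 3817 W.
Radiated: εσ·A_surf·T⁴ with A_surf = 2A = 13.16 m².
T⁴ = 3817/(0.79·5.67×10⁻⁸·13.16) = 6.476×10⁹ K⁴.

T ≈ 284 K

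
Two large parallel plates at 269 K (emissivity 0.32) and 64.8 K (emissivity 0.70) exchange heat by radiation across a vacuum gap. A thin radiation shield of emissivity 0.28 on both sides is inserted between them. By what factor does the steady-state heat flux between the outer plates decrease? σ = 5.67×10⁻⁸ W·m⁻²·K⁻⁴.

factor ≈ 2.73

Without shield: q₀ = σΔ(T⁴)/(1/ε₁+1/ε₂−1) with denominator 3.554.
With shield the two gaps are in series; the resistances add: (1/ε₁+1/ε_s−1)+(1/ε_s+1/ε₂−1) = 5.696+4.000 = 9.696.
Heat-flux ratio q₀/q = 9.696/3.554.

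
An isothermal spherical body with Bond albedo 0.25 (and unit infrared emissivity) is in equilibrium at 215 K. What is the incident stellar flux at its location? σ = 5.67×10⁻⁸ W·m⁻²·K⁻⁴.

(1−a)S·πr² = σ·4πr²·T⁴ ⇒ S = 4σT⁴/(1−a).
S = 4·5.67×10⁻⁸·2.137×10⁹/0.750.

S ≈ 646 W/m²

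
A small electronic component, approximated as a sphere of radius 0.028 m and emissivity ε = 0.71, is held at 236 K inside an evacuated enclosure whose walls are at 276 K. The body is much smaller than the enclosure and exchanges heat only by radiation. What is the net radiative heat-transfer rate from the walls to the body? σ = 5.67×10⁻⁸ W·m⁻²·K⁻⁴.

P_net ≈ 1.07 W

For a small grey body in a large enclosure: P_net = εσA(T_body⁴ − T_wall⁴).
A = 4πr² = 0.009852 m²; T_body⁴ − T_wall⁴ = 3.102×10⁹ − 5.803×10⁹ = -2.701×10⁹ K⁴.
|P_net| = 0.71·5.67×10⁻⁸·0.009852·2.701×10⁹.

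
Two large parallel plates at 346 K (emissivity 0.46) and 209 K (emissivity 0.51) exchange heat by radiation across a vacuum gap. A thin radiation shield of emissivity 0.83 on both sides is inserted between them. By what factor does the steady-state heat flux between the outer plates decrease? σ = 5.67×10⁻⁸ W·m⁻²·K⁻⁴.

Without shield: q₀ = σΔ(T⁴)/(1/ε₁+1/ε₂−1) with denominator 3.135.
With shield the two gaps are in series; the resistances add: (1/ε₁+1/ε_s−1)+(1/ε_s+1/ε₂−1) = 2.379+2.166 = 4.544.
Heat-flux ratio q₀/q = 4.544/3.135.

factor ≈ 1.45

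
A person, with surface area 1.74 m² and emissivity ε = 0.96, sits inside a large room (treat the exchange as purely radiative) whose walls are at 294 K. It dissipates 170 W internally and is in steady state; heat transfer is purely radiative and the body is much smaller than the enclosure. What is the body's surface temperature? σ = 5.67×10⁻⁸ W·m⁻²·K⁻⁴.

T ≈ 310 K

For a small grey body in a large enclosure, net radiated power = εσA(T⁴ − T_w⁴).
Steady state: P = εσA(T⁴ − T_w⁴) with A = 1.74 m².
T⁴ = P/(εσA) + T_w⁴ = 170/(0.96·5.67×10⁻⁸·1.740) + (294)⁴
    = 1.795×10⁹ + 7.471×10⁹ = 9.266×10⁹ K⁴.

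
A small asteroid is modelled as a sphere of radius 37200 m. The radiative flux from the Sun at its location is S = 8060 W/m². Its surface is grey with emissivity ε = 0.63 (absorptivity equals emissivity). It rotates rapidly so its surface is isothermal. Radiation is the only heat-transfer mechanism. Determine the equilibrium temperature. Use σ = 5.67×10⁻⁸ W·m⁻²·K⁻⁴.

T ≈ 434 K

At equilibrium, absorbed power = emitted power.
Absorbing cross-section = πr² = 4.347×10⁹ m²; emitting surface = 4πr² = 1.739×10¹⁰ m² (ratio 4).
εS·A_cross = εσ·A_surf·T⁴  ⇒  T⁴ = S/(4σ)   (ε cancels).
T⁴ = 8060/(4·5.67×10⁻⁸) = 3.554×10¹⁰ K⁴.
T = (3.554×10¹⁰)^(1/4).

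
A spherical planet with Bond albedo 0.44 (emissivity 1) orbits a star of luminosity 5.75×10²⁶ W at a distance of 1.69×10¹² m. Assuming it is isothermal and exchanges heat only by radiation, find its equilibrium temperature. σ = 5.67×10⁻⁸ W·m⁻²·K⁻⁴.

First find the stellar flux at distance d: S = L/(4πd²) = 5.75×10²⁶/(4π·(1.69×10¹²)²) = 16.02 W/m².
For an isothermal sphere, absorbed (1−a)S·πr² = emitted σ·4πr²·T⁴, so T⁴ = (1−a)S/(4σ).
T⁴ = 0.560·16.02/(4·5.67×10⁻⁸) = 3.956×10⁷ K⁴.

T ≈ 79.3 K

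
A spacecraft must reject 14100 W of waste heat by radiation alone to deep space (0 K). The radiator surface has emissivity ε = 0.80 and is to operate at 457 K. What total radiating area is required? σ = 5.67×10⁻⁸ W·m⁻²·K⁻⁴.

A ≈ 7.13 m²

P = εσA T⁴ ⇒ A = P/(εσT⁴).
T⁴ = 4.362×10¹⁰ K⁴.
A = 14100/(0.80 × 5.67×10⁻⁸ × 4.362×10¹⁰).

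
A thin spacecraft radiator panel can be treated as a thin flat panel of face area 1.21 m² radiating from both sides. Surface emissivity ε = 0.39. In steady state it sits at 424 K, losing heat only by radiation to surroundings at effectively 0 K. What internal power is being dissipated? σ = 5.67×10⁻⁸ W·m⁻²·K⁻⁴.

Steady state: P = εσA T⁴.
A = 2·1.21 = 2.420 m²; T⁴ = (424)⁴ = 3.232×10¹⁰ K⁴.
P = 0.39 × 5.67×10⁻⁸ × 2.420 × 3.232×10¹⁰.

P ≈ 1730 W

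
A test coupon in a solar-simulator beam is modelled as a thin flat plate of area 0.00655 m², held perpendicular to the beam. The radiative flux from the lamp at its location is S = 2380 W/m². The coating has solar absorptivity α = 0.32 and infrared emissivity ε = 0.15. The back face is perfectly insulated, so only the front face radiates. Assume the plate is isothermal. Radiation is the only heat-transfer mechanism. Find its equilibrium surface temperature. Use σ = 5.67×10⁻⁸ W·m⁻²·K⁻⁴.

T ≈ 547 K

At equilibrium, absorbed power = emitted power.
Absorbing cross-section = A = 0.006550 m²; emitting surface = A = 0.006550 m² (ratio 1).
αS·A_cross = εσ·A_surf·T⁴  ⇒  T⁴ = αS/(ε·1σ).
T⁴ = 0.320·2380/(0.15·1·5.67×10⁻⁸) = 8.955×10¹⁰ K⁴.
T = (8.955×10¹⁰)^(1/4).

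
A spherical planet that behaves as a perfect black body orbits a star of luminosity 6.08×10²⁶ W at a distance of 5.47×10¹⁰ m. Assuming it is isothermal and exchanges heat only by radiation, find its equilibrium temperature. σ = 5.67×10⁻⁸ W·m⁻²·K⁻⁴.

First find the stellar flux at distance d: S = L/(4πd²) = 6.08×10²⁶/(4π·(5.47×10¹⁰)²) = 16170 W/m².
For an isothermal sphere, absorbed (1−a)S·πr² = emitted σ·4πr²·T⁴, so T⁴ = (1−a)S/(4σ).
T⁴ = 1.00·16170/(4·5.67×10⁻⁸) = 7.130×10¹⁰ K⁴.

T ≈ 517 K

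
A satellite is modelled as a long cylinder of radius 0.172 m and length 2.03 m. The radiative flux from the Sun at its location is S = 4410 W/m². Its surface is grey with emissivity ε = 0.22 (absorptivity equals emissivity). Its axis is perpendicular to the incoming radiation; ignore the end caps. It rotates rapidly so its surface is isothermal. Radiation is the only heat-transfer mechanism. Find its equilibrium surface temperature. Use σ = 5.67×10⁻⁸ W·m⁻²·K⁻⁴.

At equilibrium, absorbed power = emitted power.
Absorbing cross-section = 2rL = 0.6983 m²; emitting surface = 2πrL = 2.194 m² (ratio π).
εS·A_cross = εσ·A_surf·T⁴  ⇒  T⁴ = S/(πσ)   (ε cancels).
T⁴ = 4410/(π·5.67×10⁻⁸) = 2.476×10¹⁰ K⁴.
T = (2.476×10¹⁰)^(1/4).

T ≈ 397 K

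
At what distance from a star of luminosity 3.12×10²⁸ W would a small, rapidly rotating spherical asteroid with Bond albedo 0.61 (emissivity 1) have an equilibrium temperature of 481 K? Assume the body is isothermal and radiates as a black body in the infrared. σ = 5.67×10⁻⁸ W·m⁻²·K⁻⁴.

For an isothermal black-emitting sphere, (1−a)S·πr² = σ·4πr²·T⁴ ⇒ S = 4σT⁴/(1−a).
S = 4·5.67×10⁻⁸·(481)⁴/0.390 = 31130 W/m².
Flux falls as S = L/(4πd²), so d = √(L/(4πS)) = √(3.12×10²⁸/(4π·31130)).

d ≈ 2.82×10¹¹ m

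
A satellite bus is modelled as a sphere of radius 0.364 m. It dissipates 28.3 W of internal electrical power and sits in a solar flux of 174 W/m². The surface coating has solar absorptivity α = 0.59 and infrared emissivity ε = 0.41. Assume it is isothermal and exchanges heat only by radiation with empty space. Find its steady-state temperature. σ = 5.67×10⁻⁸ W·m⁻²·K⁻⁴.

T ≈ 207 K

At steady state, absorbed solar power + internal power = radiated power.
Absorbed: α·S·A_cross = 0.59·174·0.4162 = 42.73 W (cross-section πr²).
Total input = 42.73 + 28.3 = 71.03 W.
Radiated: εσ·A_surf·T⁴ with A_surf = 4πr² = 1.665 m².
T⁴ = 71.03/(0.41·5.67×10⁻⁸·1.665) = 1.835×10⁹ K⁴.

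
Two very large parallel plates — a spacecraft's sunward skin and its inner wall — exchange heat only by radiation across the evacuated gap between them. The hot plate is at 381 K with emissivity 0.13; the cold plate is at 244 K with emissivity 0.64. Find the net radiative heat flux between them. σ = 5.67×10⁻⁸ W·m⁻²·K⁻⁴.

q ≈ 120 W/m²

For two infinite grey parallel plates, q = σ(T₁⁴ − T₂⁴)/(1/ε₁ + 1/ε₂ − 1).
T₁⁴ − T₂⁴ = 2.107×10¹⁰ − 3.545×10⁹ = 1.753×10¹⁰ K⁴.
1/ε₁ + 1/ε₂ − 1 = 7.692 + 1.562 − 1 = 8.255.
q = 5.67×10⁻⁸ × 1.753×10¹⁰ / 8.255.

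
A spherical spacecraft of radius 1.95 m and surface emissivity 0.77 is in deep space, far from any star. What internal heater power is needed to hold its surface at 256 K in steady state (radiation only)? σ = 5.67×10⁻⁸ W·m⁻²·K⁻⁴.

P ≈ 8960 W

P = εσ·4πr²·T⁴.
4πr² = 47.78 m²; T⁴ = 4.295×10⁹ K⁴.
P = 0.77·5.67×10⁻⁸·47.78·4.295×10⁹.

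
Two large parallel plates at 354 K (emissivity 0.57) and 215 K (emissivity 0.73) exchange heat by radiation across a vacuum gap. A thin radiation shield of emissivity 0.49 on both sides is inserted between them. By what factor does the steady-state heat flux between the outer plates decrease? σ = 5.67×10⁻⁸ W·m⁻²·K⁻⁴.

factor ≈ 2.45

Without shield: q₀ = σΔ(T⁴)/(1/ε₁+1/ε₂−1) with denominator 2.124.
With shield the two gaps are in series; the resistances add: (1/ε₁+1/ε_s−1)+(1/ε_s+1/ε₂−1) = 2.795+2.411 = 5.206.
Heat-flux ratio q₀/q = 5.206/2.124.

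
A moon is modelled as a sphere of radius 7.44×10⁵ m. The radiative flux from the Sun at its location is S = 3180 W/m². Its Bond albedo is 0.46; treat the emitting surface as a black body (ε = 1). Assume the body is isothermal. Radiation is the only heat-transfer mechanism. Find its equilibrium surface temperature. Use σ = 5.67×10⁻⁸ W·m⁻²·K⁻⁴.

At equilibrium, absorbed power = emitted power.
Absorbing cross-section = πr² = 1.739×10¹² m²; emitting surface = 4πr² = 6.956×10¹² m² (ratio 4).
(1−a)S·A_cross = εσ·A_surf·T⁴  ⇒  T⁴ = (1−a)S/(4σ).
T⁴ = 0.540·3180/(4·5.67×10⁻⁸) = 7.571×10⁹ K⁴.
T = (7.571×10⁹)^(1/4).

T ≈ 295 K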